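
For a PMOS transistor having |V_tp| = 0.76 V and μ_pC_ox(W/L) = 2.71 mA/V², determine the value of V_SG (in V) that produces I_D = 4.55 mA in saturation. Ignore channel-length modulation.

In saturation I_D = ½ k_p (V_SG − |V_tp|)², so V_SG − |V_tp| = √(2 I_D / k_p) = √(2 × 4.55 / 2.71) = 1.83 V.
V_SG = 0.76 + 1.83 = 2.59 V.

V_SG = 2.59 V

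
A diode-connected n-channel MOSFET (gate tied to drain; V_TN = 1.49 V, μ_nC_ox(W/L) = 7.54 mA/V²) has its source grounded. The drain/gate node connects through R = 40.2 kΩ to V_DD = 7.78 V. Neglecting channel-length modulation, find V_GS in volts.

V_GS = 1.69 V

With gate tied to drain, V_GS = V_DS ≥ V_GS − V_TN, so the device is in saturation.
KCL at the drain: ½ k_n (V_GS − V_TN)² = (V_DD − V_GS)/R.
Let x = V_GS − 1.49. Then 152 x² + x − 6.29 = 0, giving x = 0.2 V (positive root), so V_GS = 1.69 V.
I_D = (V_DD − V_GS)/R = (7.78 − 1.69) / 40.2 = 0.151 mA.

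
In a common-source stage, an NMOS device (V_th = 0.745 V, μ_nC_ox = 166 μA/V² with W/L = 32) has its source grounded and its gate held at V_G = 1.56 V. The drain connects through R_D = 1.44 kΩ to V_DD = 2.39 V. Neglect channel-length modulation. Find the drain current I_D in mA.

V_GS = V_G = 1.56 V, so V_ov = 1.56 − 0.745 = 0.815 V.
k_n = μ_nC_ox · (W/L) = 5.312 mA/V².
Assume saturation: I_D = ½ k_n V_ov² = 0.5 × 5.312 × 0.815² = 1.76 mA, giving V_DS = V_DD − I_D R_D = 2.39 − 1.76 × 1.44 = -0.15 V.
But -0.15 V < V_ov = 0.815 V, so the device is actually in triode.
In triode I_D = k_n[V_ov V_DS − ½ V_DS²] and I_D = (V_DD − V_DS)/R_D. Equating: 3.82 V_DS² − 7.234 V_DS + 2.39 = 0, giving V_DS = 0.427 V (the root below V_ov).
I_D = (2.39 − 0.427) / 1.44 = 1.36 mA.

I_D = 1.36 mA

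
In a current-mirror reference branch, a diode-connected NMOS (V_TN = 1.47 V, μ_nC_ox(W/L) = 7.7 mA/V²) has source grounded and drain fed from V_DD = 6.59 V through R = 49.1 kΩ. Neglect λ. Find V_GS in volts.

V_GS = 1.63 V

With gate tied to drain, V_GS = V_DS ≥ V_GS − V_TN, so the device is in saturation.
KCL at the drain: ½ k_n (V_GS − V_TN)² = (V_DD − V_GS)/R.
Let x = V_GS − 1.47. Then 189 x² + x − 5.12 = 0, giving x = 0.162 V (positive root), so V_GS = 1.63 V.
I_D = (V_DD − V_GS)/R = (6.59 − 1.63) / 49.1 = 0.101 mA.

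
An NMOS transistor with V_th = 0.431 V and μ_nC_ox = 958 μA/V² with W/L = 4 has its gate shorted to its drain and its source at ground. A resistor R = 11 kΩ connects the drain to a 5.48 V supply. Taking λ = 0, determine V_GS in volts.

With gate tied to drain, V_GS = V_DS ≥ V_GS − V_th, so the device is in saturation.
k_n = μ_nC_ox · (W/L) = 3.832 mA/V².
KCL at the drain: ½ k_n (V_GS − V_th)² = (V_DD − V_GS)/R.
Let x = V_GS − 0.431. Then 21.1 x² + x − 5.049 = 0, giving x = 0.466 V (positive root), so V_GS = 0.897 V.
I_D = (V_DD − V_GS)/R = (5.48 − 0.897) / 11 = 0.417 mA.

V_GS = 0.897 V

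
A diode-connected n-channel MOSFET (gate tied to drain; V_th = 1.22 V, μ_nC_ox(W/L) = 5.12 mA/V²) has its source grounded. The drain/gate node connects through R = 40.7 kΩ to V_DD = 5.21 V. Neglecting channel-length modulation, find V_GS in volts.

With gate tied to drain, V_GS = V_DS ≥ V_GS − V_th, so the device is in saturation.
KCL at the drain: ½ k_n (V_GS − V_th)² = (V_DD − V_GS)/R.
Let x = V_GS − 1.22. Then 104 x² + x − 3.99 = 0, giving x = 0.191 V (positive root), so V_GS = 1.41 V.
I_D = (V_DD − V_GS)/R = (5.21 − 1.41) / 40.7 = 0.0933 mA.

V_GS = 1.41 V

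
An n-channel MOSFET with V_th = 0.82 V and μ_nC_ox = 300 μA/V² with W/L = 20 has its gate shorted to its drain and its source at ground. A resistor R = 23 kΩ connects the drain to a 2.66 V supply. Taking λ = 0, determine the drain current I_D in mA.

With gate tied to drain, V_GS = V_DS ≥ V_GS − V_th, so the device is in saturation.
k_n = μ_nC_ox · (W/L) = 6 mA/V².
KCL at the drain: ½ k_n (V_GS − V_th)² = (V_DD − V_GS)/R.
Let x = V_GS − 0.82. Then 69 x² + x − 1.84 = 0, giving x = 0.156 V (positive root), so V_GS = 0.976 V.
I_D = (V_DD − V_GS)/R = (2.66 − 0.976) / 23 = 0.0732 mA.

I_D = 0.0732 mA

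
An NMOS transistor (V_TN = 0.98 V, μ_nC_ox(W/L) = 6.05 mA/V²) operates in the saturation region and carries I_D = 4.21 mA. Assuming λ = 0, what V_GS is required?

V_GS = 2.16 V

In saturation I_D = ½ k_n (V_GS − V_TN)², so V_GS − V_TN = √(2 I_D / k_n) = √(2 × 4.21 / 6.05) = 1.18 V.
V_GS = 0.98 + 1.18 = 2.16 V.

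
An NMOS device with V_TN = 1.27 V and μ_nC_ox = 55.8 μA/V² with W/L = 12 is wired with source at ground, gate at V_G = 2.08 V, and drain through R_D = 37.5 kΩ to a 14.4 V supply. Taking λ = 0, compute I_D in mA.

V_GS = V_G = 2.08 V, so V_ov = 2.08 − 1.27 = 0.81 V.
k_n = μ_nC_ox · (W/L) = 0.6696 mA/V².
Assume saturation: I_D = ½ k_n V_ov² = 0.5 × 0.6696 × 0.81² = 0.22 mA, giving V_DS = V_DD − I_D R_D = 14.4 − 0.22 × 37.5 = 6.16 V.
V_DS = 6.16 V ≥ V_ov = 0.81 V, confirming saturation.

I_D = 0.220 mA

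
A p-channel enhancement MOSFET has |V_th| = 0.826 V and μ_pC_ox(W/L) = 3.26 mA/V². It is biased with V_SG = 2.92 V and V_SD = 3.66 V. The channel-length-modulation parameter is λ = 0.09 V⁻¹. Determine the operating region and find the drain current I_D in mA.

V_ov = V_SG − |V_th| = 2.92 − 0.826 = 2.09 V.
Since V_SD = 3.66 V ≥ V_ov = 2.09 V, the device is in saturation.
I_D = ½ k_p V_ov² (1 + λ V_SD) = 0.5 × 3.26 × 2.09² × (1 + 0.09 × 3.66) = 9.5 mA.

Saturation; I_D = 9.50 mA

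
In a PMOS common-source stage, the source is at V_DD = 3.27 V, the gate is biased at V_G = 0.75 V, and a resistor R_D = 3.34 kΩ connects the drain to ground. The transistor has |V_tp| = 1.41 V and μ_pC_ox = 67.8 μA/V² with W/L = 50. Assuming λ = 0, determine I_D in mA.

V_SG = V_DD − V_G = 3.27 − 0.75 = 2.52 V, so V_ov = 2.52 − 1.41 = 1.11 V.
k_p = μ_pC_ox · (W/L) = 3.39 mA/V².
Assume saturation: I_D = ½ k_p V_ov² = 0.5 × 3.39 × 1.11² = 2.09 mA, giving V_SD = V_DD − I_D R_D = 3.27 − 2.09 × 3.34 = -3.71 V.
But -3.71 V < V_ov = 1.11 V, so the device is actually in triode.
In triode I_D = k_p[V_ov V_SD − ½ V_SD²] and I_D = (V_DD − V_SD)/R_D. Equating: 5.66 V_SD² − 13.57 V_SD + 3.27 = 0, giving V_SD = 0.272 V (the root below V_ov).
I_D = (3.27 − 0.272) / 3.34 = 0.898 mA.

I_D = 0.898 mA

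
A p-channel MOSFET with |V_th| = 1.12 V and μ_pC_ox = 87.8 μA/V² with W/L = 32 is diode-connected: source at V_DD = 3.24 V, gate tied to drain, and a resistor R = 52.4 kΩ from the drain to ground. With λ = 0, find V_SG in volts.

With gate tied to drain, V_SG = V_SD ≥ V_SG − |V_th|, so the device is in saturation.
k_p = μ_pC_ox · (W/L) = 2.81 mA/V².
KCL at the drain: ½ k_p (V_SG − |V_th|)² = (V_DD − V_SG)/R.
Let x = V_SG − 1.12. Then 73.6 x² + x − 2.12 = 0, giving x = 0.163 V (positive root), so V_SG = 1.28 V.
I_D = (V_DD − V_SG)/R = (3.24 − 1.28) / 52.4 = 0.0373 mA.

V_SG = 1.28 V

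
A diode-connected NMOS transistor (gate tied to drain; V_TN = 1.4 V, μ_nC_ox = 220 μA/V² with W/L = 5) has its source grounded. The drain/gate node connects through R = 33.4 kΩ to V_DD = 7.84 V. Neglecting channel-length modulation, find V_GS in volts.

With gate tied to drain, V_GS = V_DS ≥ V_GS − V_TN, so the device is in saturation.
k_n = μ_nC_ox · (W/L) = 1.1 mA/V².
KCL at the drain: ½ k_n (V_GS − V_TN)² = (V_DD − V_GS)/R.
Let x = V_GS − 1.4. Then 18.4 x² + x − 6.44 = 0, giving x = 0.565 V (positive root), so V_GS = 1.97 V.
I_D = (V_DD − V_GS)/R = (7.84 − 1.97) / 33.4 = 0.176 mA.

V_GS = 1.97 V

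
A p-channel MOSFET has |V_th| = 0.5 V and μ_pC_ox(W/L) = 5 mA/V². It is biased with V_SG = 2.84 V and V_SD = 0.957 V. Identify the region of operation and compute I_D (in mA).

Triode; I_D = 8.91 mA

V_ov = V_SG − |V_th| = 2.84 − 0.5 = 2.34 V.
Since V_SD = 0.957 V < V_ov = 2.34 V, the device is in the triode region.
I_D = k_p [V_ov · V_SD − ½ V_SD²] = 5 × [2.34 × 0.957 − 0.5 × 0.957²] = 8.91 mA.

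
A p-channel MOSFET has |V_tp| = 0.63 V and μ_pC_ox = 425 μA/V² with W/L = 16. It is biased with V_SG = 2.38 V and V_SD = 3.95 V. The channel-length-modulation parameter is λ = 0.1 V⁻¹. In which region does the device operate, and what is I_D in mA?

k_p = μ_pC_ox · (W/L) = 6.8 mA/V².
V_ov = V_SG − |V_tp| = 2.38 − 0.63 = 1.75 V.
Since V_SD = 3.95 V ≥ V_ov = 1.75 V, the device is in saturation.
I_D = ½ k_p V_ov² (1 + λ V_SD) = 0.5 × 6.8 × 1.75² × (1 + 0.1 × 3.95) = 14.5 mA.

Saturation; I_D = 14.5 mA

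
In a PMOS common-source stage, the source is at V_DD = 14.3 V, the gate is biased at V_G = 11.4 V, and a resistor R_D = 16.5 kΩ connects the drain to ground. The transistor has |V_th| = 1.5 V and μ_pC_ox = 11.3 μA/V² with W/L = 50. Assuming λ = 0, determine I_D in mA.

V_SG = V_DD − V_G = 14.3 − 11.4 = 2.9 V, so V_ov = 2.9 − 1.5 = 1.4 V.
k_p = μ_pC_ox · (W/L) = 0.565 mA/V².
Assume saturation: I_D = ½ k_p V_ov² = 0.5 × 0.565 × 1.4² = 0.554 mA, giving V_SD = V_DD − I_D R_D = 14.3 − 0.554 × 16.5 = 5.16 V.
V_SD = 5.16 V ≥ V_ov = 1.4 V, confirming saturation.

I_D = 0.554 mA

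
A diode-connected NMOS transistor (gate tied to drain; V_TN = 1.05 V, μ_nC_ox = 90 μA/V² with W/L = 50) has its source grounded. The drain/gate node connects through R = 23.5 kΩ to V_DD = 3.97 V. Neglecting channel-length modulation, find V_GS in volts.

V_GS = 1.28 V

With gate tied to drain, V_GS = V_DS ≥ V_GS − V_TN, so the device is in saturation.
k_n = μ_nC_ox · (W/L) = 4.5 mA/V².
KCL at the drain: ½ k_n (V_GS − V_TN)² = (V_DD − V_GS)/R.
Let x = V_GS − 1.05. Then 52.9 x² + x − 2.92 = 0, giving x = 0.226 V (positive root), so V_GS = 1.28 V.
I_D = (V_DD − V_GS)/R = (3.97 − 1.28) / 23.5 = 0.115 mA.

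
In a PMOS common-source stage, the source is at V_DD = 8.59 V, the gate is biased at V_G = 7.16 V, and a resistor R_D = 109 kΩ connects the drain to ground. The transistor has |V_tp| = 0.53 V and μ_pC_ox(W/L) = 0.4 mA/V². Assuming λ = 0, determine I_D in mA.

V_SG = V_DD − V_G = 8.59 − 7.16 = 1.43 V, so V_ov = 1.43 − 0.53 = 0.9 V.
Assume saturation: I_D = ½ k_p V_ov² = 0.5 × 0.4 × 0.9² = 0.162 mA, giving V_SD = V_DD − I_D R_D = 8.59 − 0.162 × 109 = -9.07 V.
But -9.07 V < V_ov = 0.9 V, so the device is actually in triode.
In triode I_D = k_p[V_ov V_SD − ½ V_SD²] and I_D = (V_DD − V_SD)/R_D. Equating: 21.8 V_SD² − 40.24 V_SD + 8.59 = 0, giving V_SD = 0.246 V (the root below V_ov).
I_D = (8.59 − 0.246) / 109 = 0.0765 mA.

I_D = 0.0765 mA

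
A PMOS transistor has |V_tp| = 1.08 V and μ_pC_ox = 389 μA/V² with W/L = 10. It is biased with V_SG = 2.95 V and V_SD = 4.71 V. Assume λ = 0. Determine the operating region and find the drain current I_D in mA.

Saturation; I_D = 6.80 mA

k_p = μ_pC_ox · (W/L) = 3.89 mA/V².
V_ov = V_SG − |V_tp| = 2.95 − 1.08 = 1.87 V.
Since V_SD = 4.71 V ≥ V_ov = 1.87 V, the device is in saturation.
I_D = ½ k_p V_ov² = 0.5 × 3.89 × 1.87² = 6.8 mA.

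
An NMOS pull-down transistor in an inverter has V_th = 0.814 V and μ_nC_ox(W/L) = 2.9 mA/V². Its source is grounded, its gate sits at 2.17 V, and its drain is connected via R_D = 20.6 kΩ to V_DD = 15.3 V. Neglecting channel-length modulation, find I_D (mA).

I_D = 0.733 mA

V_GS = V_G = 2.17 V, so V_ov = 2.17 − 0.814 = 1.36 V.
Assume saturation: I_D = ½ k_n V_ov² = 0.5 × 2.9 × 1.36² = 2.67 mA, giving V_DS = V_DD − I_D R_D = 15.3 − 2.67 × 20.6 = -39.6 V.
But -39.6 V < V_ov = 1.36 V, so the device is actually in triode.
In triode I_D = k_n[V_ov V_DS − ½ V_DS²] and I_D = (V_DD − V_DS)/R_D. Equating: 29.9 V_DS² − 82.01 V_DS + 15.3 = 0, giving V_DS = 0.201 V (the root below V_ov).
I_D = (15.3 − 0.201) / 20.6 = 0.733 mA.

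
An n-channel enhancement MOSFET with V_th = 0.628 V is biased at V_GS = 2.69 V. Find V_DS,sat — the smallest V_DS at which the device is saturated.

The boundary between triode and saturation is V_DS = V_GS − V_th = V_ov.
V_ov = 2.69 − 0.628 = 2.06 V.

V_DS,sat = 2.06 V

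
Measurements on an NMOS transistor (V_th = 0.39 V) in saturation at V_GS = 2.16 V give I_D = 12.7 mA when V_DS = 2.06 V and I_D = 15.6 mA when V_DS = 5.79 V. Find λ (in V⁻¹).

λ = 0.0701 V⁻¹

With V_GS fixed, I_D ∝ (1 + λ V_DS) in saturation, so I_D2/I_D1 = (1 + λ V_DS2)/(1 + λ V_DS1).
15.6/12.7 = 1.228 = (1 + 5.79 λ)/(1 + 2.06 λ).
Solving: λ (I_D1 V_DS2 − I_D2 V_DS1) = I_D2 − I_D1, so λ = (15.6 − 12.7) / (12.7 × 5.79 − 15.6 × 2.06) = 2.9 / 41.4 = 0.0701 V⁻¹.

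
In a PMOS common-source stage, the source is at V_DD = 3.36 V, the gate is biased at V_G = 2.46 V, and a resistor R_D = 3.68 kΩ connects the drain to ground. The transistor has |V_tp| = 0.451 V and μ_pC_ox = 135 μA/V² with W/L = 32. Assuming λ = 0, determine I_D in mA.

V_SG = V_DD − V_G = 3.36 − 2.46 = 0.9 V, so V_ov = 0.9 − 0.451 = 0.449 V.
k_p = μ_pC_ox · (W/L) = 4.32 mA/V².
Assume saturation: I_D = ½ k_p V_ov² = 0.5 × 4.32 × 0.449² = 0.435 mA, giving V_SD = V_DD − I_D R_D = 3.36 − 0.435 × 3.68 = 1.76 V.
V_SD = 1.76 V ≥ V_ov = 0.449 V, confirming saturation.

I_D = 0.435 mA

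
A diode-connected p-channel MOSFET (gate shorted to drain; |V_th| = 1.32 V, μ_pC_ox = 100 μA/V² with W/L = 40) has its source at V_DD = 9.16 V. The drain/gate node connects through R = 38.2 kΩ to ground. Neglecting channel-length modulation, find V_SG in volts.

V_SG = 1.63 V

With gate tied to drain, V_SG = V_SD ≥ V_SG − |V_th|, so the device is in saturation.
k_p = μ_pC_ox · (W/L) = 4 mA/V².
KCL at the drain: ½ k_p (V_SG − |V_th|)² = (V_DD − V_SG)/R.
Let x = V_SG − 1.32. Then 76.4 x² + x − 7.84 = 0, giving x = 0.314 V (positive root), so V_SG = 1.63 V.
I_D = (V_DD − V_SG)/R = (9.16 − 1.63) / 38.2 = 0.197 mA.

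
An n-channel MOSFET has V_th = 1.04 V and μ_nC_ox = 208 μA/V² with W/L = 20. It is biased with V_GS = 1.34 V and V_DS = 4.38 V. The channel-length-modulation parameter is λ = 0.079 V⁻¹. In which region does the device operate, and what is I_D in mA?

Saturation; I_D = 0.252 mA

k_n = μ_nC_ox · (W/L) = 4.16 mA/V².
V_ov = V_GS − V_th = 1.34 − 1.04 = 0.3 V.
Since V_DS = 4.38 V ≥ V_ov = 0.3 V, the device is in saturation.
I_D = ½ k_n V_ov² (1 + λ V_DS) = 0.5 × 4.16 × 0.3² × (1 + 0.079 × 4.38) = 0.252 mA.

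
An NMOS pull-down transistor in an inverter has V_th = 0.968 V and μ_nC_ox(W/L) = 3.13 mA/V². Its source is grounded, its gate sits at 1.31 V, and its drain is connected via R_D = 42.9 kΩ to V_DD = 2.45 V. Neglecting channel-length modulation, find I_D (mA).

I_D = 0.0558 mA

V_GS = V_G = 1.31 V, so V_ov = 1.31 − 0.968 = 0.342 V.
Assume saturation: I_D = ½ k_n V_ov² = 0.5 × 3.13 × 0.342² = 0.183 mA, giving V_DS = V_DD − I_D R_D = 2.45 − 0.183 × 42.9 = -5.4 V.
But -5.4 V < V_ov = 0.342 V, so the device is actually in triode.
In triode I_D = k_n[V_ov V_DS − ½ V_DS²] and I_D = (V_DD − V_DS)/R_D. Equating: 67.1 V_DS² − 46.92 V_DS + 2.45 = 0, giving V_DS = 0.0568 V (the root below V_ov).
I_D = (2.45 − 0.0568) / 42.9 = 0.0558 mA.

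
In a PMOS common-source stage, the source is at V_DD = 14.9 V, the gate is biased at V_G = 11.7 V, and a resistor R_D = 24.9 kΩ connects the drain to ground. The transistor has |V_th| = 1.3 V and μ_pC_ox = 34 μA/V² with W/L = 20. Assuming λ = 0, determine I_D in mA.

V_SG = V_DD − V_G = 14.9 − 11.7 = 3.2 V, so V_ov = 3.2 − 1.3 = 1.9 V.
k_p = μ_pC_ox · (W/L) = 0.68 mA/V².
Assume saturation: I_D = ½ k_p V_ov² = 0.5 × 0.68 × 1.9² = 1.23 mA, giving V_SD = V_DD − I_D R_D = 14.9 − 1.23 × 24.9 = -15.7 V.
But -15.7 V < V_ov = 1.9 V, so the device is actually in triode.
In triode I_D = k_p[V_ov V_SD − ½ V_SD²] and I_D = (V_DD − V_SD)/R_D. Equating: 8.47 V_SD² − 33.17 V_SD + 14.9 = 0, giving V_SD = 0.518 V (the root below V_ov).
I_D = (14.9 − 0.518) / 24.9 = 0.578 mA.

I_D = 0.578 mA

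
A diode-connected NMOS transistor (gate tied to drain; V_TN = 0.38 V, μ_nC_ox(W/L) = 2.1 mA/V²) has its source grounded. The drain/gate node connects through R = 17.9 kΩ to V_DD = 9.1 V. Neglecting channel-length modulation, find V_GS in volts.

With gate tied to drain, V_GS = V_DS ≥ V_GS − V_TN, so the device is in saturation.
KCL at the drain: ½ k_n (V_GS − V_TN)² = (V_DD − V_GS)/R.
Let x = V_GS − 0.38. Then 18.8 x² + x − 8.72 = 0, giving x = 0.655 V (positive root), so V_GS = 1.04 V.
I_D = (V_DD − V_GS)/R = (9.1 − 1.04) / 17.9 = 0.451 mA.

V_GS = 1.04 V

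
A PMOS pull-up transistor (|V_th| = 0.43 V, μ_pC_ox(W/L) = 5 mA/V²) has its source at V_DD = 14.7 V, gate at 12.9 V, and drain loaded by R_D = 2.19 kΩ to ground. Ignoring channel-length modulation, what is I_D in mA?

I_D = 4.69 mA

V_SG = V_DD − V_G = 14.7 − 12.9 = 1.8 V, so V_ov = 1.8 − 0.43 = 1.37 V.
Assume saturation: I_D = ½ k_p V_ov² = 0.5 × 5 × 1.37² = 4.69 mA, giving V_SD = V_DD − I_D R_D = 14.7 − 4.69 × 2.19 = 4.42 V.
V_SD = 4.42 V ≥ V_ov = 1.37 V, confirming saturation.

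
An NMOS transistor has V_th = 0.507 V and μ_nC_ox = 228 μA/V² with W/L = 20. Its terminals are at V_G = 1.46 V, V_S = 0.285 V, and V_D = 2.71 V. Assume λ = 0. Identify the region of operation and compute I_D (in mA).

Saturation; I_D = 1.02 mA

V_GS = V_G − V_S = 1.46 − 0.285 = 1.18 V; V_DS = V_D − V_S = 2.71 − 0.285 = 2.42 V.
k_n = μ_nC_ox · (W/L) = 4.56 mA/V².
V_ov = V_GS − V_th = 1.18 − 0.507 = 0.668 V.
Since V_DS = 2.42 V ≥ V_ov = 0.668 V, the device is in saturation.
I_D = ½ k_n V_ov² = 0.5 × 4.56 × 0.668² = 1.02 mA.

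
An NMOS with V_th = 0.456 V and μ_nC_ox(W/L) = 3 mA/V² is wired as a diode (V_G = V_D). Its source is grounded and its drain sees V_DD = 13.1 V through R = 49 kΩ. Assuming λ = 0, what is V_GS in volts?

With gate tied to drain, V_GS = V_DS ≥ V_GS − V_th, so the device is in saturation.
KCL at the drain: ½ k_n (V_GS − V_th)² = (V_DD − V_GS)/R.
Let x = V_GS − 0.456. Then 73.5 x² + x − 12.64 = 0, giving x = 0.408 V (positive root), so V_GS = 0.864 V.
I_D = (V_DD − V_GS)/R = (13.1 − 0.864) / 49 = 0.25 mA.

V_GS = 0.864 V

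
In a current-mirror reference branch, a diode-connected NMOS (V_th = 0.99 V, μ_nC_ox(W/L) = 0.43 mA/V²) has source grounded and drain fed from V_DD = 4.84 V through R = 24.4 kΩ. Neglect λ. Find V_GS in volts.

V_GS = 1.76 V

With gate tied to drain, V_GS = V_DS ≥ V_GS − V_th, so the device is in saturation.
KCL at the drain: ½ k_n (V_GS − V_th)² = (V_DD − V_GS)/R.
Let x = V_GS − 0.99. Then 5.25 x² + x − 3.85 = 0, giving x = 0.767 V (positive root), so V_GS = 1.76 V.
I_D = (V_DD − V_GS)/R = (4.84 − 1.76) / 24.4 = 0.126 mA.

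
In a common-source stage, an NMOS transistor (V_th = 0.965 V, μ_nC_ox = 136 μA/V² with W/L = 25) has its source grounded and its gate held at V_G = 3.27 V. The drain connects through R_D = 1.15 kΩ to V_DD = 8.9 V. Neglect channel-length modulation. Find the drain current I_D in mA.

I_D = 6.74 mA

V_GS = V_G = 3.27 V, so V_ov = 3.27 − 0.965 = 2.31 V.
k_n = μ_nC_ox · (W/L) = 3.4 mA/V².
Assume saturation: I_D = ½ k_n V_ov² = 0.5 × 3.4 × 2.31² = 9.03 mA, giving V_DS = V_DD − I_D R_D = 8.9 − 9.03 × 1.15 = -1.49 V.
But -1.49 V < V_ov = 2.31 V, so the device is actually in triode.
In triode I_D = k_n[V_ov V_DS − ½ V_DS²] and I_D = (V_DD − V_DS)/R_D. Equating: 1.95 V_DS² − 10.01 V_DS + 8.9 = 0, giving V_DS = 1.14 V (the root below V_ov).
I_D = (8.9 − 1.14) / 1.15 = 6.74 mA.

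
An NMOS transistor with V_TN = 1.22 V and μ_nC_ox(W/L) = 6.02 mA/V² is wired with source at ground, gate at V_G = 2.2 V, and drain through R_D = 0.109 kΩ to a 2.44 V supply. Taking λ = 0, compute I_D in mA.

V_GS = V_G = 2.2 V, so V_ov = 2.2 − 1.22 = 0.98 V.
Assume saturation: I_D = ½ k_n V_ov² = 0.5 × 6.02 × 0.98² = 2.89 mA, giving V_DS = V_DD − I_D R_D = 2.44 − 2.89 × 0.109 = 2.12 V.
V_DS = 2.12 V ≥ V_ov = 0.98 V, confirming saturation.

I_D = 2.89 mA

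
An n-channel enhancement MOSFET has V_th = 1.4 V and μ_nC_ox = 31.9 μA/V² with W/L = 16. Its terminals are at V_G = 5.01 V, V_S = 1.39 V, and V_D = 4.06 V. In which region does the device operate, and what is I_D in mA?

Saturation; I_D = 1.26 mA

V_GS = V_G − V_S = 5.01 − 1.39 = 3.62 V; V_DS = V_D − V_S = 4.06 − 1.39 = 2.67 V.
k_n = μ_nC_ox · (W/L) = 0.5104 mA/V².
V_ov = V_GS − V_th = 3.62 − 1.4 = 2.22 V.
Since V_DS = 2.67 V ≥ V_ov = 2.22 V, the device is in saturation.
I_D = ½ k_n V_ov² = 0.5 × 0.5104 × 2.22² = 1.26 mA.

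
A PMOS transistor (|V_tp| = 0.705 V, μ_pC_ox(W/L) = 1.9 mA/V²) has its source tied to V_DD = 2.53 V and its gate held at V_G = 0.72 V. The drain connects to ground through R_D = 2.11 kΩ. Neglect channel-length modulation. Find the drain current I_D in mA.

V_SG = V_DD − V_G = 2.53 − 0.72 = 1.81 V, so V_ov = 1.81 − 0.705 = 1.1 V.
Assume saturation: I_D = ½ k_p V_ov² = 0.5 × 1.9 × 1.1² = 1.16 mA, giving V_SD = V_DD − I_D R_D = 2.53 − 1.16 × 2.11 = 0.0825 V.
But 0.0825 V < V_ov = 1.1 V, so the device is actually in triode.
In triode I_D = k_p[V_ov V_SD − ½ V_SD²] and I_D = (V_DD − V_SD)/R_D. Equating: 2 V_SD² − 5.43 V_SD + 2.53 = 0, giving V_SD = 0.598 V (the root below V_ov).
I_D = (2.53 − 0.598) / 2.11 = 0.916 mA.

I_D = 0.916 mA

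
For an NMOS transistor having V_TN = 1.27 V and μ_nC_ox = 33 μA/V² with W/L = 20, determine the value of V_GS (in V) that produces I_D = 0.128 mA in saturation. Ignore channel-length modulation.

k_n = μ_nC_ox · (W/L) = 0.66 mA/V².
In saturation I_D = ½ k_n (V_GS − V_TN)², so V_GS − V_TN = √(2 I_D / k_n) = √(2 × 0.128 / 0.66) = 0.623 V.
V_GS = 1.27 + 0.623 = 1.89 V.

V_GS = 1.89 V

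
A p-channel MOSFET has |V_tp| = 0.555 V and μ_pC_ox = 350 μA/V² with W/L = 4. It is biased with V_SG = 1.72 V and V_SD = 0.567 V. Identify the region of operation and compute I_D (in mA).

k_p = μ_pC_ox · (W/L) = 1.4 mA/V².
V_ov = V_SG − |V_tp| = 1.72 − 0.555 = 1.17 V.
Since V_SD = 0.567 V < V_ov = 1.17 V, the device is in the triode region.
I_D = k_p [V_ov · V_SD − ½ V_SD²] = 1.4 × [1.17 × 0.567 − 0.5 × 0.567²] = 0.7 mA.

Triode; I_D = 0.700 mA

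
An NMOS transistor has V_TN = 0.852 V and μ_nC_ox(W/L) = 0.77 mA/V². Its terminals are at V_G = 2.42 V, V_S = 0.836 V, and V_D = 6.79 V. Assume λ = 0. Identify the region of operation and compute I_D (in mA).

V_GS = V_G − V_S = 2.42 − 0.836 = 1.58 V; V_DS = V_D − V_S = 6.79 − 0.836 = 5.95 V.
V_ov = V_GS − V_TN = 1.58 − 0.852 = 0.732 V.
Since V_DS = 5.95 V ≥ V_ov = 0.732 V, the device is in saturation.
I_D = ½ k_n V_ov² = 0.5 × 0.77 × 0.732² = 0.206 mA.

Saturation; I_D = 0.206 mA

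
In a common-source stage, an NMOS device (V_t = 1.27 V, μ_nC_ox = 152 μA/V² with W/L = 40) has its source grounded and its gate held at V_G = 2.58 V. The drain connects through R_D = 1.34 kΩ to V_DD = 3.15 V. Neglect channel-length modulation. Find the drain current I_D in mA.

V_GS = V_G = 2.58 V, so V_ov = 2.58 − 1.27 = 1.31 V.
k_n = μ_nC_ox · (W/L) = 6.08 mA/V².
Assume saturation: I_D = ½ k_n V_ov² = 0.5 × 6.08 × 1.31² = 5.22 mA, giving V_DS = V_DD − I_D R_D = 3.15 − 5.22 × 1.34 = -3.84 V.
But -3.84 V < V_ov = 1.31 V, so the device is actually in triode.
In triode I_D = k_n[V_ov V_DS − ½ V_DS²] and I_D = (V_DD − V_DS)/R_D. Equating: 4.07 V_DS² − 11.67 V_DS + 3.15 = 0, giving V_DS = 0.302 V (the root below V_ov).
I_D = (3.15 − 0.302) / 1.34 = 2.13 mA.

I_D = 2.13 mA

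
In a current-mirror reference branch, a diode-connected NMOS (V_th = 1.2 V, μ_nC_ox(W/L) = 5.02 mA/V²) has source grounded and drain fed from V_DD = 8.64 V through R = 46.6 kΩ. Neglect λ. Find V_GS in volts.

With gate tied to drain, V_GS = V_DS ≥ V_GS − V_th, so the device is in saturation.
KCL at the drain: ½ k_n (V_GS − V_th)² = (V_DD − V_GS)/R.
Let x = V_GS − 1.2. Then 117 x² + x − 7.44 = 0, giving x = 0.248 V (positive root), so V_GS = 1.45 V.
I_D = (V_DD − V_GS)/R = (8.64 − 1.45) / 46.6 = 0.154 mA.

V_GS = 1.45 V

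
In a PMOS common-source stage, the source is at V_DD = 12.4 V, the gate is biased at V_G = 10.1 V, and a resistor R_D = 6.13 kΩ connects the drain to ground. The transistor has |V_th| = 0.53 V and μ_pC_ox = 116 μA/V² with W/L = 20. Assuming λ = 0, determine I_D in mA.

V_SG = V_DD − V_G = 12.4 − 10.1 = 2.3 V, so V_ov = 2.3 − 0.53 = 1.77 V.
k_p = μ_pC_ox · (W/L) = 2.32 mA/V².
Assume saturation: I_D = ½ k_p V_ov² = 0.5 × 2.32 × 1.77² = 3.63 mA, giving V_SD = V_DD − I_D R_D = 12.4 − 3.63 × 6.13 = -9.88 V.
But -9.88 V < V_ov = 1.77 V, so the device is actually in triode.
In triode I_D = k_p[V_ov V_SD − ½ V_SD²] and I_D = (V_DD − V_SD)/R_D. Equating: 7.11 V_SD² − 26.17 V_SD + 12.4 = 0, giving V_SD = 0.559 V (the root below V_ov).
I_D = (12.4 − 0.559) / 6.13 = 1.93 mA.

I_D = 1.93 mA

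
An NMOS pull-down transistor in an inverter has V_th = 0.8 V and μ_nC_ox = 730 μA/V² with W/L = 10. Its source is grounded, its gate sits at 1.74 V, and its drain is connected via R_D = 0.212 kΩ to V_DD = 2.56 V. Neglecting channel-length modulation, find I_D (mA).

V_GS = V_G = 1.74 V, so V_ov = 1.74 − 0.8 = 0.94 V.
k_n = μ_nC_ox · (W/L) = 7.3 mA/V².
Assume saturation: I_D = ½ k_n V_ov² = 0.5 × 7.3 × 0.94² = 3.23 mA, giving V_DS = V_DD − I_D R_D = 2.56 − 3.23 × 0.212 = 1.88 V.
V_DS = 1.88 V ≥ V_ov = 0.94 V, confirming saturation.

I_D = 3.23 mA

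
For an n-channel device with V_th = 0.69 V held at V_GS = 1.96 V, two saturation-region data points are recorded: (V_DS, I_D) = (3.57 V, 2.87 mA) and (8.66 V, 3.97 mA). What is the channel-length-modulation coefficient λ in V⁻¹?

λ = 0.103 V⁻¹

With V_GS fixed, I_D ∝ (1 + λ V_DS) in saturation, so I_D2/I_D1 = (1 + λ V_DS2)/(1 + λ V_DS1).
3.97/2.87 = 1.383 = (1 + 8.66 λ)/(1 + 3.57 λ).
Solving: λ (I_D1 V_DS2 − I_D2 V_DS1) = I_D2 − I_D1, so λ = (3.97 − 2.87) / (2.87 × 8.66 − 3.97 × 3.57) = 1.1 / 10.7 = 0.103 V⁻¹.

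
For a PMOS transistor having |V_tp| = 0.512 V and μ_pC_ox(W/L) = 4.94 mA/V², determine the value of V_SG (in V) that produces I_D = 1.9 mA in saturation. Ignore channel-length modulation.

In saturation I_D = ½ k_p (V_SG − |V_tp|)², so V_SG − |V_tp| = √(2 I_D / k_p) = √(2 × 1.9 / 4.94) = 0.877 V.
V_SG = 0.512 + 0.877 = 1.39 V.

V_SG = 1.39 V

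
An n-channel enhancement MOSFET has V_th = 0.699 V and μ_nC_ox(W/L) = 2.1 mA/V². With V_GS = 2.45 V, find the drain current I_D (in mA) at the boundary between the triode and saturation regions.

I_D = 3.22 mA

At the boundary V_DS = V_ov = V_GS − V_th = 2.45 − 0.699 = 1.75 V.
I_D = ½ k_n V_ov² = 0.5 × 2.1 × 1.75² = 3.22 mA.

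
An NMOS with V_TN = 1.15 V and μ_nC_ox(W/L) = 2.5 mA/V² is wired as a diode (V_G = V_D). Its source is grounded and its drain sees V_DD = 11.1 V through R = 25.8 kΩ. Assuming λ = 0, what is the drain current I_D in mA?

I_D = 0.365 mA

With gate tied to drain, V_GS = V_DS ≥ V_GS − V_TN, so the device is in saturation.
KCL at the drain: ½ k_n (V_GS − V_TN)² = (V_DD − V_GS)/R.
Let x = V_GS − 1.15. Then 32.2 x² + x − 9.95 = 0, giving x = 0.54 V (positive root), so V_GS = 1.69 V.
I_D = (V_DD − V_GS)/R = (11.1 − 1.69) / 25.8 = 0.365 mA.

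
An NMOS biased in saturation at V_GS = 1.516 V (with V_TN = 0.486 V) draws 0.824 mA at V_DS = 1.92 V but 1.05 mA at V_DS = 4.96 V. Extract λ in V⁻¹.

λ = 0.109 V⁻¹

With V_GS fixed, I_D ∝ (1 + λ V_DS) in saturation, so I_D2/I_D1 = (1 + λ V_DS2)/(1 + λ V_DS1).
1.05/0.824 = 1.274 = (1 + 4.96 λ)/(1 + 1.92 λ).
Solving: λ (I_D1 V_DS2 − I_D2 V_DS1) = I_D2 − I_D1, so λ = (1.05 − 0.824) / (0.824 × 4.96 − 1.05 × 1.92) = 0.226 / 2.07 = 0.109 V⁻¹.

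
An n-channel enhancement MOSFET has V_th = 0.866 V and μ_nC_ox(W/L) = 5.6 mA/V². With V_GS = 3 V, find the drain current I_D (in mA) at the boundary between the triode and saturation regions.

I_D = 12.8 mA

At the boundary V_DS = V_ov = V_GS − V_th = 3 − 0.866 = 2.13 V.
I_D = ½ k_n V_ov² = 0.5 × 5.6 × 2.13² = 12.8 mA.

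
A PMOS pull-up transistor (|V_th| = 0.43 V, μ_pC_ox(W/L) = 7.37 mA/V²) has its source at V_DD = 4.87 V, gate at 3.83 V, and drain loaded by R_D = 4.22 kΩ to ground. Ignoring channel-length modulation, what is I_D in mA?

V_SG = V_DD − V_G = 4.87 − 3.83 = 1.04 V, so V_ov = 1.04 − 0.43 = 0.61 V.
Assume saturation: I_D = ½ k_p V_ov² = 0.5 × 7.37 × 0.61² = 1.37 mA, giving V_SD = V_DD − I_D R_D = 4.87 − 1.37 × 4.22 = -0.916 V.
But -0.916 V < V_ov = 0.61 V, so the device is actually in triode.
In triode I_D = k_p[V_ov V_SD − ½ V_SD²] and I_D = (V_DD − V_SD)/R_D. Equating: 15.6 V_SD² − 19.97 V_SD + 4.87 = 0, giving V_SD = 0.327 V (the root below V_ov).
I_D = (4.87 − 0.327) / 4.22 = 1.08 mA.

I_D = 1.08 mA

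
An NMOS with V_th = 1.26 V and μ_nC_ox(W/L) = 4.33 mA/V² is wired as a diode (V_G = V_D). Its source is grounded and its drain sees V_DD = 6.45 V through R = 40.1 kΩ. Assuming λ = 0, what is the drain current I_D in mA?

With gate tied to drain, V_GS = V_DS ≥ V_GS − V_th, so the device is in saturation.
KCL at the drain: ½ k_n (V_GS − V_th)² = (V_DD − V_GS)/R.
Let x = V_GS − 1.26. Then 86.8 x² + x − 5.19 = 0, giving x = 0.239 V (positive root), so V_GS = 1.5 V.
I_D = (V_DD − V_GS)/R = (6.45 − 1.5) / 40.1 = 0.123 mA.

I_D = 0.123 mA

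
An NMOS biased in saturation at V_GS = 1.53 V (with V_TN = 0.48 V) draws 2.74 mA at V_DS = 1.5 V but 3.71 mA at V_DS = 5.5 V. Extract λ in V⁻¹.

λ = 0.102 V⁻¹

With V_GS fixed, I_D ∝ (1 + λ V_DS) in saturation, so I_D2/I_D1 = (1 + λ V_DS2)/(1 + λ V_DS1).
3.71/2.74 = 1.354 = (1 + 5.5 λ)/(1 + 1.5 λ).
Solving: λ (I_D1 V_DS2 − I_D2 V_DS1) = I_D2 − I_D1, so λ = (3.71 − 2.74) / (2.74 × 5.5 − 3.71 × 1.5) = 0.97 / 9.51 = 0.102 V⁻¹.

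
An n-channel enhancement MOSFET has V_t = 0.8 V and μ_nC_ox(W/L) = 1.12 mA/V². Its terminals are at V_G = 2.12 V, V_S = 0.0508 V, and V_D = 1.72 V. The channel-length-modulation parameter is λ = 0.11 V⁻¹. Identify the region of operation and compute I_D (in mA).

V_GS = V_G − V_S = 2.12 − 0.0508 = 2.07 V; V_DS = V_D − V_S = 1.72 − 0.0508 = 1.67 V.
V_ov = V_GS − V_t = 2.07 − 0.8 = 1.27 V.
Since V_DS = 1.67 V ≥ V_ov = 1.27 V, the device is in saturation.
I_D = ½ k_n V_ov² (1 + λ V_DS) = 0.5 × 1.12 × 1.27² × (1 + 0.11 × 1.67) = 1.07 mA.

Saturation; I_D = 1.07 mA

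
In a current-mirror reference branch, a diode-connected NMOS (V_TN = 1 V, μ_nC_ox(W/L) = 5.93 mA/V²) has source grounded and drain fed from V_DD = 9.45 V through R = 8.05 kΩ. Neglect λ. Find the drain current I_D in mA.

I_D = 0.978 mA

With gate tied to drain, V_GS = V_DS ≥ V_GS − V_TN, so the device is in saturation.
KCL at the drain: ½ k_n (V_GS − V_TN)² = (V_DD − V_GS)/R.
Let x = V_GS − 1. Then 23.9 x² + x − 8.45 = 0, giving x = 0.574 V (positive root), so V_GS = 1.57 V.
I_D = (V_DD − V_GS)/R = (9.45 − 1.57) / 8.05 = 0.978 mA.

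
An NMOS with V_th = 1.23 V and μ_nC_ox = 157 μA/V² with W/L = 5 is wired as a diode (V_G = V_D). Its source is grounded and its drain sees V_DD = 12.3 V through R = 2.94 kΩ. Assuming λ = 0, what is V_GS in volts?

V_GS = 3.92 V

With gate tied to drain, V_GS = V_DS ≥ V_GS − V_th, so the device is in saturation.
k_n = μ_nC_ox · (W/L) = 0.785 mA/V².
KCL at the drain: ½ k_n (V_GS − V_th)² = (V_DD − V_GS)/R.
Let x = V_GS − 1.23. Then 1.15 x² + x − 11.07 = 0, giving x = 2.69 V (positive root), so V_GS = 3.92 V.
I_D = (V_DD − V_GS)/R = (12.3 − 3.92) / 2.94 = 2.85 mA.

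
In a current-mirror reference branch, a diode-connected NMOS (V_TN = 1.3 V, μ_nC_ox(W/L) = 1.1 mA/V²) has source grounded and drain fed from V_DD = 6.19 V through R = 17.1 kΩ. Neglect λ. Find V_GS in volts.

V_GS = 1.97 V

With gate tied to drain, V_GS = V_DS ≥ V_GS − V_TN, so the device is in saturation.
KCL at the drain: ½ k_n (V_GS − V_TN)² = (V_DD − V_GS)/R.
Let x = V_GS − 1.3. Then 9.41 x² + x − 4.89 = 0, giving x = 0.67 V (positive root), so V_GS = 1.97 V.
I_D = (V_DD − V_GS)/R = (6.19 − 1.97) / 17.1 = 0.247 mA.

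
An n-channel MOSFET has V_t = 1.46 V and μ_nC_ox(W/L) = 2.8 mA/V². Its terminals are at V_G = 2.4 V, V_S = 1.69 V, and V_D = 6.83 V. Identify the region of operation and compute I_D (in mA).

Cutoff; I_D = 0 mA

V_GS = V_G − V_S = 2.4 − 1.69 = 0.71 V; V_DS = V_D − V_S = 6.83 − 1.69 = 5.14 V.
V_GS = 0.71 V < V_t = 1.46 V, so the transistor is in cutoff.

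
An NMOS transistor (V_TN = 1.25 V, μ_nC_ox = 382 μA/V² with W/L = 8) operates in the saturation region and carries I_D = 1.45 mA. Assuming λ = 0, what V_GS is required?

k_n = μ_nC_ox · (W/L) = 3.056 mA/V².
In saturation I_D = ½ k_n (V_GS − V_TN)², so V_GS − V_TN = √(2 I_D / k_n) = √(2 × 1.45 / 3.056) = 0.974 V.
V_GS = 1.25 + 0.974 = 2.22 V.

V_GS = 2.22 V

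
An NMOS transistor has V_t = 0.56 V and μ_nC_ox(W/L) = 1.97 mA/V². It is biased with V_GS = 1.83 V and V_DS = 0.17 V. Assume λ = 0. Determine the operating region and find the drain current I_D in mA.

Triode; I_D = 0.397 mA

V_ov = V_GS − V_t = 1.83 − 0.56 = 1.27 V.
Since V_DS = 0.17 V < V_ov = 1.27 V, the device is in the triode region.
I_D = k_n [V_ov · V_DS − ½ V_DS²] = 1.97 × [1.27 × 0.17 − 0.5 × 0.17²] = 0.397 mA.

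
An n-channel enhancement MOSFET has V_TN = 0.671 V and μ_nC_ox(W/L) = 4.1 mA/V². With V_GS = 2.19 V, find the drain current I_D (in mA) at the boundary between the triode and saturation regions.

At the boundary V_DS = V_ov = V_GS − V_TN = 2.19 − 0.671 = 1.52 V.
I_D = ½ k_n V_ov² = 0.5 × 4.1 × 1.52² = 4.73 mA.

I_D = 4.73 mA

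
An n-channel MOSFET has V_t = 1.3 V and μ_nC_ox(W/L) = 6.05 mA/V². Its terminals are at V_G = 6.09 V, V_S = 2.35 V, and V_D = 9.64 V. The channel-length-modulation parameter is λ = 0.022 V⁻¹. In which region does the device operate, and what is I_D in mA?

V_GS = V_G − V_S = 6.09 − 2.35 = 3.74 V; V_DS = V_D − V_S = 9.64 − 2.35 = 7.29 V.
V_ov = V_GS − V_t = 3.74 − 1.3 = 2.44 V.
Since V_DS = 7.29 V ≥ V_ov = 2.44 V, the device is in saturation.
I_D = ½ k_n V_ov² (1 + λ V_DS) = 0.5 × 6.05 × 2.44² × (1 + 0.022 × 7.29) = 20.9 mA.

Saturation; I_D = 20.9 mA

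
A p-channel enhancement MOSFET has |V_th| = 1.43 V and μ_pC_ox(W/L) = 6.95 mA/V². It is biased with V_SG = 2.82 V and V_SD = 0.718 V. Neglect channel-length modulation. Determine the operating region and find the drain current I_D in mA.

Triode; I_D = 5.14 mA

V_ov = V_SG − |V_th| = 2.82 − 1.43 = 1.39 V.
Since V_SD = 0.718 V < V_ov = 1.39 V, the device is in the triode region.
I_D = k_p [V_ov · V_SD − ½ V_SD²] = 6.95 × [1.39 × 0.718 − 0.5 × 0.718²] = 5.14 mA.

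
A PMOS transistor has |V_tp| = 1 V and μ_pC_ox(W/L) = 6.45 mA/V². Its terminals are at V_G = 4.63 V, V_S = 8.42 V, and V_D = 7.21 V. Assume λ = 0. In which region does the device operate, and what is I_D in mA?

Triode; I_D = 17.1 mA

V_SG = V_S − V_G = 8.42 − 4.63 = 3.79 V; V_SD = V_S − V_D = 8.42 − 7.21 = 1.21 V.
V_ov = V_SG − |V_tp| = 3.79 − 1 = 2.79 V.
Since V_SD = 1.21 V < V_ov = 2.79 V, the device is in the triode region.
I_D = k_p [V_ov · V_SD − ½ V_SD²] = 6.45 × [2.79 × 1.21 − 0.5 × 1.21²] = 17.1 mA.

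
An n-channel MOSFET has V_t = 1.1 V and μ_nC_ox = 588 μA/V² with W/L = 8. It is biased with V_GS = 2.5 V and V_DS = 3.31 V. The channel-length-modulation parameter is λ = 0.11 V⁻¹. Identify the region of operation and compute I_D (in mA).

k_n = μ_nC_ox · (W/L) = 4.704 mA/V².
V_ov = V_GS − V_t = 2.5 − 1.1 = 1.4 V.
Since V_DS = 3.31 V ≥ V_ov = 1.4 V, the device is in saturation.
I_D = ½ k_n V_ov² (1 + λ V_DS) = 0.5 × 4.704 × 1.4² × (1 + 0.11 × 3.31) = 6.29 mA.

Saturation; I_D = 6.29 mA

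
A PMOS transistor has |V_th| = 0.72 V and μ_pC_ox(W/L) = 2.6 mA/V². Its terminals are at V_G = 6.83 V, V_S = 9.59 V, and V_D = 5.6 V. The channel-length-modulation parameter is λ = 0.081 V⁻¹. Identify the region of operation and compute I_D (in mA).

V_SG = V_S − V_G = 9.59 − 6.83 = 2.76 V; V_SD = V_S − V_D = 9.59 − 5.6 = 3.99 V.
V_ov = V_SG − |V_th| = 2.76 − 0.72 = 2.04 V.
Since V_SD = 3.99 V ≥ V_ov = 2.04 V, the device is in saturation.
I_D = ½ k_p V_ov² (1 + λ V_SD) = 0.5 × 2.6 × 2.04² × (1 + 0.081 × 3.99) = 7.16 mA.

Saturation; I_D = 7.16 mA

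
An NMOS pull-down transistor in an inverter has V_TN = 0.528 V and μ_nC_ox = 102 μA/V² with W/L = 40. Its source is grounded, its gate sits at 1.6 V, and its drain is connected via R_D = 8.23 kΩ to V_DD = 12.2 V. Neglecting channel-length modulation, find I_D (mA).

V_GS = V_G = 1.6 V, so V_ov = 1.6 − 0.528 = 1.07 V.
k_n = μ_nC_ox · (W/L) = 4.08 mA/V².
Assume saturation: I_D = ½ k_n V_ov² = 0.5 × 4.08 × 1.07² = 2.34 mA, giving V_DS = V_DD − I_D R_D = 12.2 − 2.34 × 8.23 = -7.09 V.
But -7.09 V < V_ov = 1.07 V, so the device is actually in triode.
In triode I_D = k_n[V_ov V_DS − ½ V_DS²] and I_D = (V_DD − V_DS)/R_D. Equating: 16.8 V_DS² − 37 V_DS + 12.2 = 0, giving V_DS = 0.404 V (the root below V_ov).
I_D = (12.2 − 0.404) / 8.23 = 1.43 mA.

I_D = 1.43 mA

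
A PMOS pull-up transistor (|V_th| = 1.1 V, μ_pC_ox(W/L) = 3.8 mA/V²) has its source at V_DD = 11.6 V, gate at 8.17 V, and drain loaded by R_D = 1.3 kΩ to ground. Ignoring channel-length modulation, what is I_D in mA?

V_SG = V_DD − V_G = 11.6 − 8.17 = 3.43 V, so V_ov = 3.43 − 1.1 = 2.33 V.
Assume saturation: I_D = ½ k_p V_ov² = 0.5 × 3.8 × 2.33² = 10.3 mA, giving V_SD = V_DD − I_D R_D = 11.6 − 10.3 × 1.3 = -1.81 V.
But -1.81 V < V_ov = 2.33 V, so the device is actually in triode.
In triode I_D = k_p[V_ov V_SD − ½ V_SD²] and I_D = (V_DD − V_SD)/R_D. Equating: 2.47 V_SD² − 12.51 V_SD + 11.6 = 0, giving V_SD = 1.22 V (the root below V_ov).
I_D = (11.6 − 1.22) / 1.3 = 7.98 mA.

I_D = 7.98 mA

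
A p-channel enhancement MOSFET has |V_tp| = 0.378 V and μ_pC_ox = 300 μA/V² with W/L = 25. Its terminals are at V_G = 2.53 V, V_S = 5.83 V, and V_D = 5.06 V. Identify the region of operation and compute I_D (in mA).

Triode; I_D = 14.7 mA

V_SG = V_S − V_G = 5.83 − 2.53 = 3.3 V; V_SD = V_S − V_D = 5.83 − 5.06 = 0.77 V.
k_p = μ_pC_ox · (W/L) = 7.5 mA/V².
V_ov = V_SG − |V_tp| = 3.3 − 0.378 = 2.92 V.
Since V_SD = 0.77 V < V_ov = 2.92 V, the device is in the triode region.
I_D = k_p [V_ov · V_SD − ½ V_SD²] = 7.5 × [2.92 × 0.77 − 0.5 × 0.77²] = 14.7 mA.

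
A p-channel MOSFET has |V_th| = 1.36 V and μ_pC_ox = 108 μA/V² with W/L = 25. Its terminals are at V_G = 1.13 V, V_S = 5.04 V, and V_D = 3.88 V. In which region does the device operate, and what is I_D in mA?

V_SG = V_S − V_G = 5.04 − 1.13 = 3.91 V; V_SD = V_S − V_D = 5.04 − 3.88 = 1.16 V.
k_p = μ_pC_ox · (W/L) = 2.7 mA/V².
V_ov = V_SG − |V_th| = 3.91 − 1.36 = 2.55 V.
Since V_SD = 1.16 V < V_ov = 2.55 V, the device is in the triode region.
I_D = k_p [V_ov · V_SD − ½ V_SD²] = 2.7 × [2.55 × 1.16 − 0.5 × 1.16²] = 6.17 mA.

Triode; I_D = 6.17 mA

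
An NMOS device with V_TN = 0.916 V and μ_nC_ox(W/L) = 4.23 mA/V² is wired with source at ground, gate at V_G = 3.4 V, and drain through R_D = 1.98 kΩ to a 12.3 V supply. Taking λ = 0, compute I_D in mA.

V_GS = V_G = 3.4 V, so V_ov = 3.4 − 0.916 = 2.48 V.
Assume saturation: I_D = ½ k_n V_ov² = 0.5 × 4.23 × 2.48² = 13.1 mA, giving V_DS = V_DD − I_D R_D = 12.3 − 13.1 × 1.98 = -13.5 V.
But -13.5 V < V_ov = 2.48 V, so the device is actually in triode.
In triode I_D = k_n[V_ov V_DS − ½ V_DS²] and I_D = (V_DD − V_DS)/R_D. Equating: 4.19 V_DS² − 21.8 V_DS + 12.3 = 0, giving V_DS = 0.644 V (the root below V_ov).
I_D = (12.3 − 0.644) / 1.98 = 5.89 mA.

I_D = 5.89 mA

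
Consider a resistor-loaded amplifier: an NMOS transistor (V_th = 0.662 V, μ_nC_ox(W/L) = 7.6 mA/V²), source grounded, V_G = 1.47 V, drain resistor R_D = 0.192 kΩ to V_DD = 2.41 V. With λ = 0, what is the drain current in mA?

I_D = 2.48 mA

V_GS = V_G = 1.47 V, so V_ov = 1.47 − 0.662 = 0.808 V.
Assume saturation: I_D = ½ k_n V_ov² = 0.5 × 7.6 × 0.808² = 2.48 mA, giving V_DS = V_DD − I_D R_D = 2.41 − 2.48 × 0.192 = 1.93 V.
V_DS = 1.93 V ≥ V_ov = 0.808 V, confirming saturation.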